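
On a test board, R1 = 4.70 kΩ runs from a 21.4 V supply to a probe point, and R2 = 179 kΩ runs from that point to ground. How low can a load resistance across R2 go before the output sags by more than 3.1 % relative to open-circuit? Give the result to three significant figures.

R_L(min) ≈ 143 kΩ

Output resistance R_th = R1‖R2 = (4.70 × 179)/183.7 = 4.580 kΩ.
The fractional drop is R_th/(R_th + R_L); requiring this ≤ 0.0310 gives R_L ≥ R_th(1/0.0310 − 1) = 4.580 × 31.26 = 143 kΩ.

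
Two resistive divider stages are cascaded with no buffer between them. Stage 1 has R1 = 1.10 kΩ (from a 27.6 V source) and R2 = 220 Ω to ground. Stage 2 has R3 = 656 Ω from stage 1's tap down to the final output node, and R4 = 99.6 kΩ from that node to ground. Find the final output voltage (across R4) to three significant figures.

Stage 2 presents R3+R4 = 100300 Ω as a load on stage 1's tap.
Stage 1's lower leg becomes R2‖(R3+R4) = 219.5 Ω, so V_mid = 27.6 × 219.5/1320 = 4.592 V.
Stage 2 is itself unloaded: V_out = V_mid × R4/(R3+R4) = 4.592 × 99600/100300 = 4.56 V.

V_out ≈ 4.56 V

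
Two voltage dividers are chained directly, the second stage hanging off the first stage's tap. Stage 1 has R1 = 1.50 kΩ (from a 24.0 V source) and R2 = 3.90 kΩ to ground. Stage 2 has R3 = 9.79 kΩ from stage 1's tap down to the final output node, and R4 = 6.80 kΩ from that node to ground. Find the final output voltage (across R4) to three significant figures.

V_out ≈ 6.67 V

Stage 2 presents R3+R4 = 16.59 kΩ as a load on stage 1's tap.
Stage 1's lower leg becomes R2‖(R3+R4) = 3.158 kΩ, so V_mid = 24.0 × 3.158/4.658 = 16.27 V.
Stage 2 is itself unloaded: V_out = V_mid × R4/(R3+R4) = 16.27 × 6.80/16.59 = 6.67 V.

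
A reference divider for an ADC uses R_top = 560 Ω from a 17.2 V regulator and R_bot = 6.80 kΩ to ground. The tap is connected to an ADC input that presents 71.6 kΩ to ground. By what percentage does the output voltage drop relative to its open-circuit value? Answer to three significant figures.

The divider's output (Thévenin) resistance is R_top‖R_bot = 517.4 Ω.
Fractional drop under load = R_th/(R_th + R_L) = 517.4 / (517.4 + 71600) = 0.007174.
So the output falls by 0.717 %.

0.717 %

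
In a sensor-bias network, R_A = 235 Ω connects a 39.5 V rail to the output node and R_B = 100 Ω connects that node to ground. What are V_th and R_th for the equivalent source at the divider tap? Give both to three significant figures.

V_th = 11.8 V, R_th = 70.1 Ω

V_th is the open-circuit tap voltage: 39.5 × 100/(235 + 100) = 11.8 V.
With the supply zeroed, R_A and R_B appear in parallel from the tap: R_th = R_A‖R_B = (235 × 100)/335.0 = 70.1 Ω.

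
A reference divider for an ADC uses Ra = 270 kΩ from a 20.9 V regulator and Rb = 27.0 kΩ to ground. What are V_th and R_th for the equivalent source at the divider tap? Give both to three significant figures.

V_th is the open-circuit tap voltage: 20.9 × 27.0/(270 + 27.0) = 1.90 V.
With the supply zeroed, Ra and Rb appear in parallel from the tap: R_th = Ra‖Rb = (270 × 27.0)/297.0 = 24.5 kΩ.

V_th = 1.90 V, R_th = 24.5 kΩ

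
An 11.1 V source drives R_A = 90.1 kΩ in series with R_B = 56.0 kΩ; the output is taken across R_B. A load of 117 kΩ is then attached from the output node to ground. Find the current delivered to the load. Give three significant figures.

R_B‖R_L = 37.87 kΩ; V_out = 11.1 × 37.87/128.0 = 3.285 V.
I_L = V_out / R_L = 3.285 / 117 kΩ = 0.0281 mA.

I_L ≈ 0.0281 mA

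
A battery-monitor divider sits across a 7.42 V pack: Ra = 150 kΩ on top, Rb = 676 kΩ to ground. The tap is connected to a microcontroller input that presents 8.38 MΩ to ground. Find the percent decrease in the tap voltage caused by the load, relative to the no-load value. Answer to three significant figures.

The divider's output (Thévenin) resistance is Ra‖Rb = 122.8 kΩ.
Fractional drop under load = R_th/(R_th + R_L) = 122.8 / (122.8 + 8380) = 0.01444.
So the output falls by 1.44 %.

1.44 %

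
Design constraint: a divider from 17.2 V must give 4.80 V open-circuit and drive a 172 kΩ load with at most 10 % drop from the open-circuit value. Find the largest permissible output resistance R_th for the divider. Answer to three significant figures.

R_th ≤ 19.1 kΩ

Loading drop = R_th/(R_th + R_L) ≤ 0.100, so R_th ≤ R_L · ε/(1−ε) = 172 kΩ × 0.100/0.9000 = 19.1 kΩ.
(Any R1, R2 with R2/(R1+R2) = 0.279 and R1‖R2 ≤ 19.1 kΩ will meet the spec.)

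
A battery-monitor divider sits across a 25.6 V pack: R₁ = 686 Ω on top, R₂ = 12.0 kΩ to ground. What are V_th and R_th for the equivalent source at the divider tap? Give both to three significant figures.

V_th = 24.2 V, R_th = 649 Ω

V_th is the open-circuit tap voltage: 25.6 × 12000/(686 + 12000) = 24.2 V.
With the supply zeroed, R₁ and R₂ appear in parallel from the tap: R_th = R₁‖R₂ = (686 × 12000)/12690 = 649 Ω.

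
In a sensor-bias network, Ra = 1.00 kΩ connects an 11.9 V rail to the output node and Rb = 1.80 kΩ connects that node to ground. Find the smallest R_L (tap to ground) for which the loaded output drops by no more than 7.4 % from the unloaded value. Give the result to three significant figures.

Output resistance R_th = Ra‖Rb = (1000 × 1800)/2800 = 642.9 Ω.
The fractional drop is R_th/(R_th + R_L); requiring this ≤ 0.0740 gives R_L ≥ R_th(1/0.0740 − 1) = 642.9 × 12.51 = 8.04 kΩ.

R_L(min) ≈ 8.04 kΩ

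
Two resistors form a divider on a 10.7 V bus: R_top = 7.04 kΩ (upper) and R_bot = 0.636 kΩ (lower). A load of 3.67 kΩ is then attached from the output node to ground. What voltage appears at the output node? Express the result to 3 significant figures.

V_out ≈ 0.765 V

The load sits in parallel with R_bot: R_bot‖R_L = (636 × 3670) / (636 + 3670) = 542.1 Ω.
V_out = 10.7 × 542.1 / (7040 + 542.1) = 10.7 × 542.1/7582 = 0.765 V.
(Unloaded it would have been 0.887 V.)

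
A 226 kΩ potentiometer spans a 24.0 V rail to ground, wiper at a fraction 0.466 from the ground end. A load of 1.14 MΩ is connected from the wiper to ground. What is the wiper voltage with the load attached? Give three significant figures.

The wiper splits the pot into (1−α)R = 120.7 kΩ above and αR = 105.3 kΩ below.
Lower section ‖ load = 96.41 kΩ.
V_wiper = 24.0 × 96.41/(120.7 + 96.41) = 10.7 V.

V ≈ 10.7 V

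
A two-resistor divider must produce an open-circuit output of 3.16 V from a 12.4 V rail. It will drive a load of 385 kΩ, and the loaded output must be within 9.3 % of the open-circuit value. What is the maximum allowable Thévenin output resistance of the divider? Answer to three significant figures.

R_th ≤ 39.5 kΩ

Loading drop = R_th/(R_th + R_L) ≤ 0.0930, so R_th ≤ R_L · ε/(1−ε) = 385 kΩ × 0.0930/0.9070 = 39.5 kΩ.
(Any R1, R2 with R2/(R1+R2) = 0.255 and R1‖R2 ≤ 39.5 kΩ will meet the spec.)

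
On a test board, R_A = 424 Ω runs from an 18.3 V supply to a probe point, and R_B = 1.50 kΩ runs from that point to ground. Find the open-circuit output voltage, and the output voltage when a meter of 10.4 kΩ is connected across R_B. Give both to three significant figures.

Open-circuit: V = 18.3 × 1500/(424 + 1500) = 14.3 V.
With the load, R_B becomes R_B‖R_L = 1311 Ω, so V = 18.3 × 1311/1735 = 13.8 V.

Unloaded: 14.3 V; loaded: 13.8 V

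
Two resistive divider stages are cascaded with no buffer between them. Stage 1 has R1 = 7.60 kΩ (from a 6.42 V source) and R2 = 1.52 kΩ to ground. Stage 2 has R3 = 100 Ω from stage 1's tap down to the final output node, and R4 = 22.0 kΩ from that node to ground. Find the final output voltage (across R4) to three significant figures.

V_out ≈ 1.01 V

Stage 2 presents R3+R4 = 22100 Ω as a load on stage 1's tap.
Stage 1's lower leg becomes R2‖(R3+R4) = 1422 Ω, so V_mid = 6.42 × 1422/9022 = 1.012 V.
Stage 2 is itself unloaded: V_out = V_mid × R4/(R3+R4) = 1.012 × 22000/22100 = 1.01 V.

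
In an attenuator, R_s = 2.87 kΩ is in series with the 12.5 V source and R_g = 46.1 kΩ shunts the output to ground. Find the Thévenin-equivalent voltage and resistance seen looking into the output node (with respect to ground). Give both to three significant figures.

V_th is the open-circuit tap voltage: 12.5 × 46.1/(2.87 + 46.1) = 11.8 V.
With the supply zeroed, R_s and R_g appear in parallel from the tap: R_th = R_s‖R_g = (2.87 × 46.1)/48.97 = 2.70 kΩ.

V_th = 11.8 V, R_th = 2.70 kΩ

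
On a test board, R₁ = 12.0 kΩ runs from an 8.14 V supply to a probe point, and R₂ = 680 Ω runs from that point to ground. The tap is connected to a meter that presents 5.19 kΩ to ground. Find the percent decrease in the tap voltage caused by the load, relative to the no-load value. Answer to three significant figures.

11.0 %

Unloaded V = 8.14 × 680/12680 = 0.43653 V.
Loaded: R₂‖R_L = 601.2 Ω, giving V = 8.14 × 601.2/12600 = 0.38837 V.
Drop = (0.43653 − 0.38837) / 0.43653 = 11.0 %.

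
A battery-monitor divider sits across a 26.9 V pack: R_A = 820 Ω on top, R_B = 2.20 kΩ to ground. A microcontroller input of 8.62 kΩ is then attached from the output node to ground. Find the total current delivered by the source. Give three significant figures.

R_B‖R_L = 1753 Ω, so the source sees R_A + R_B‖R_L = 2573 Ω.
I = 26.9 V / 2573 Ω = 10.5 mA.

I ≈ 10.5 mA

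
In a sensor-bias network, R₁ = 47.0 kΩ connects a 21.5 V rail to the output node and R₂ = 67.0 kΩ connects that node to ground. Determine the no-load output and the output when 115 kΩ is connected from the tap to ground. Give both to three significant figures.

Unloaded: 12.6 V; loaded: 10.2 V

Open-circuit: V = 21.5 × 67.0/(47.0 + 67.0) = 12.6 V.
With the load, R₂ becomes R₂‖R_L = 42.34 kΩ, so V = 21.5 × 42.34/89.34 = 10.2 V.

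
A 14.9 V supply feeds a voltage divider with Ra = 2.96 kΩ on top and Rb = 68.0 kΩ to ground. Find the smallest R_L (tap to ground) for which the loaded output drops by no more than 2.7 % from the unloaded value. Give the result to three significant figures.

R_L(min) ≈ 102 kΩ

Output resistance R_th = Ra‖Rb = (2.96 × 68.0)/70.96 = 2.837 kΩ.
The fractional drop is R_th/(R_th + R_L); requiring this ≤ 0.0270 gives R_L ≥ R_th(1/0.0270 − 1) = 2.837 × 36.04 = 102 kΩ.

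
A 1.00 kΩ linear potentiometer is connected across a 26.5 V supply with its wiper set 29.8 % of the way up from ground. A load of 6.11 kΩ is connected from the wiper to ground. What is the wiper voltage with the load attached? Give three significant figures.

The wiper splits the pot into (1−α)R = 702.0 Ω above and αR = 298.0 Ω below.
Lower section ‖ load = 284.1 Ω.
V_wiper = 26.5 × 284.1/(702.0 + 284.1) = 7.64 V.

V ≈ 7.64 V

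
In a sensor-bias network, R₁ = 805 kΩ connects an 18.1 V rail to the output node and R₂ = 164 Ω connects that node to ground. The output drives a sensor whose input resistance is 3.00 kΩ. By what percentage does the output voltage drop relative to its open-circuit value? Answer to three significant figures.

The divider's output (Thévenin) resistance is R₁‖R₂ = 164.0 Ω.
Fractional drop under load = R_th/(R_th + R_L) = 164.0 / (164.0 + 3000) = 0.05182.
So the output falls by 5.18 %.

5.18 %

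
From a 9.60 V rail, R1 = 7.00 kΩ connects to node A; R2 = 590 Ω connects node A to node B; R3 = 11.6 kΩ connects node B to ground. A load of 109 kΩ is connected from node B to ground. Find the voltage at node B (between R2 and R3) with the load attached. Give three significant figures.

At node B, R3 is in parallel with the load: R3‖R_L = 10480 Ω.
Below node A the resistance is R2 + (R3‖R_L) = 11070 Ω, so V_A = 9.60 × 11070/18070 = 5.882 V.
Then V_B = V_A × (R3‖R_L)/(R2 + R3‖R_L) = 5.882 × 10480/11070 = 5.57 V.

V ≈ 5.57 V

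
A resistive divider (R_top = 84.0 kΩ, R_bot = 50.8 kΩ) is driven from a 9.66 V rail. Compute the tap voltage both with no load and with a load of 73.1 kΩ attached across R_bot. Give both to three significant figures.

Unloaded: 3.64 V; loaded: 2.54 V

Open-circuit: V = 9.66 × 50.8/(84.0 + 50.8) = 3.64 V.
With the load, R_bot becomes R_bot‖R_L = 29.97 kΩ, so V = 9.66 × 29.97/114.0 = 2.54 V.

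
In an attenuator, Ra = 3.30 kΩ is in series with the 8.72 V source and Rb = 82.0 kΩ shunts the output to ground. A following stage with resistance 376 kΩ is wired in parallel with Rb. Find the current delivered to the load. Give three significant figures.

Rb‖R_L = 67.32 kΩ; V_out = 8.72 × 67.32/70.62 = 8.313 V.
I_L = V_out / R_L = 8.313 / 376 kΩ = 0.0221 mA.

I_L ≈ 0.0221 mA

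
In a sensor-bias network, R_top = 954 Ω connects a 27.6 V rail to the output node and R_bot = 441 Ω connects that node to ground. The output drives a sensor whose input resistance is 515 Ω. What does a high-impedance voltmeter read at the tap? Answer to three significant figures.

The load sits in parallel with R_bot: R_bot‖R_L = (441 × 515) / (441 + 515) = 237.6 Ω.
V_out = 27.6 × 237.6 / (954 + 237.6) = 27.6 × 237.6/1192 = 5.50 V.

V_out ≈ 5.50 V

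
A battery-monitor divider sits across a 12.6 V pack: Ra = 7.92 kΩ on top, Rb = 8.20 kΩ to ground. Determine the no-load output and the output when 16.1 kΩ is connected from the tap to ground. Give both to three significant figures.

Unloaded: 6.41 V; loaded: 5.13 V

Open-circuit: V = 12.6 × 8.20/(7.92 + 8.20) = 6.41 V.
With the load, Rb becomes Rb‖R_L = 5.433 kΩ, so V = 12.6 × 5.433/13.35 = 5.13 V.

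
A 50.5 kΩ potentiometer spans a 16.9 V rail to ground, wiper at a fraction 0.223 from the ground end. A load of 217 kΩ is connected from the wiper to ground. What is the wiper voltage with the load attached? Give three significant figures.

The wiper splits the pot into (1−α)R = 39.24 kΩ above and αR = 11.26 kΩ below.
Lower section ‖ load = 10.71 kΩ.
V_wiper = 16.9 × 10.71/(39.24 + 10.71) = 3.62 V.

V ≈ 3.62 V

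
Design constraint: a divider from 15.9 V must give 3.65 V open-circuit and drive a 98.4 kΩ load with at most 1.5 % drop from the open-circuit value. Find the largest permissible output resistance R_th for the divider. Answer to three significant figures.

R_th ≤ 1.50 kΩ

Loading drop = R_th/(R_th + R_L) ≤ 0.0150, so R_th ≤ R_L · ε/(1−ε) = 98.4 kΩ × 0.0150/0.9850 = 1.50 kΩ.
(Any R1, R2 with R2/(R1+R2) = 0.230 and R1‖R2 ≤ 1.50 kΩ will meet the spec.)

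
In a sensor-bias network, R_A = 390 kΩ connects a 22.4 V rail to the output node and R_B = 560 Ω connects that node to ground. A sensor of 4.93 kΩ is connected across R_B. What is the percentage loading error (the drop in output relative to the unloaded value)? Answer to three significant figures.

10.2 %

The divider's output (Thévenin) resistance is R_A‖R_B = 559.2 Ω.
Fractional drop under load = R_th/(R_th + R_L) = 559.2 / (559.2 + 4930) = 0.1019.
So the output falls by 10.2 %.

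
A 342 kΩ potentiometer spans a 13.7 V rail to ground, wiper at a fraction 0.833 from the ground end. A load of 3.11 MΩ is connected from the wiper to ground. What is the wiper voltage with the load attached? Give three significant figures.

V ≈ 11.2 V

The wiper splits the pot into (1−α)R = 57.11 kΩ above and αR = 284.9 kΩ below.
Lower section ‖ load = 261.0 kΩ.
V_wiper = 13.7 × 261.0/(57.11 + 261.0) = 11.2 V.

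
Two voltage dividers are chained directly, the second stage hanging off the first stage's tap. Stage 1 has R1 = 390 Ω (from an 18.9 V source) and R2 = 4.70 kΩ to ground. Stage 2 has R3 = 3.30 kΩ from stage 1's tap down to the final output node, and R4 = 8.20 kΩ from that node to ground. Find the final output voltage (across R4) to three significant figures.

Stage 2 presents R3+R4 = 11500 Ω as a load on stage 1's tap.
Stage 1's lower leg becomes R2‖(R3+R4) = 3336 Ω, so V_mid = 18.9 × 3336/3726 = 16.92 V.
Stage 2 is itself unloaded: V_out = V_mid × R4/(R3+R4) = 16.92 × 8200/11500 = 12.1 V.

V_out ≈ 12.1 V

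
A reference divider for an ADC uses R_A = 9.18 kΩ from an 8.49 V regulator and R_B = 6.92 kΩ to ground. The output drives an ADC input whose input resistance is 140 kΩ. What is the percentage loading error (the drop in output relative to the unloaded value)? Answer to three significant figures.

2.74 %

The divider's output (Thévenin) resistance is R_A‖R_B = 3.946 kΩ.
Fractional drop under load = R_th/(R_th + R_L) = 3.946 / (3.946 + 140) = 0.02741.
So the output falls by 2.74 %.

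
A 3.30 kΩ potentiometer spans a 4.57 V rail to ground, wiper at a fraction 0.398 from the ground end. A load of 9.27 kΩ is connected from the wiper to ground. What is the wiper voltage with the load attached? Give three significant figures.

V ≈ 1.68 V

The wiper splits the pot into (1−α)R = 1.987 kΩ above and αR = 1.313 kΩ below.
Lower section ‖ load = 1.150 kΩ.
V_wiper = 4.57 × 1.150/(1.987 + 1.150) = 1.68 V.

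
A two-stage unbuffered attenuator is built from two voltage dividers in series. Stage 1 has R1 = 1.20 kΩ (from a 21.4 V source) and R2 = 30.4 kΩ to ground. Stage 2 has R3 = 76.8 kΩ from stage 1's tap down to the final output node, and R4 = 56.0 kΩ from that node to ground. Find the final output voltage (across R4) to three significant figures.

V_out ≈ 8.61 V

Stage 2 presents R3+R4 = 132.8 kΩ as a load on stage 1's tap.
Stage 1's lower leg becomes R2‖(R3+R4) = 24.74 kΩ, so V_mid = 21.4 × 24.74/25.94 = 20.41 V.
Stage 2 is itself unloaded: V_out = V_mid × R4/(R3+R4) = 20.41 × 56.0/132.8 = 8.61 V.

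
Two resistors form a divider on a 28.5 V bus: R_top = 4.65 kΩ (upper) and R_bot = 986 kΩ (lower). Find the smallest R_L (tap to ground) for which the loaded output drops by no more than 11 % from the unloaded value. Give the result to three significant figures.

Output resistance R_th = R_top‖R_bot = (4.65 × 986)/990.6 = 4.628 kΩ.
The fractional drop is R_th/(R_th + R_L); requiring this ≤ 0.110 gives R_L ≥ R_th(1/0.110 − 1) = 4.628 × 8.091 = 37.4 kΩ.

R_L(min) ≈ 37.4 kΩ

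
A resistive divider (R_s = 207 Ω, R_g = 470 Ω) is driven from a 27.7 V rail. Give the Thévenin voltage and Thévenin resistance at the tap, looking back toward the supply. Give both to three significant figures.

V_th is the open-circuit tap voltage: 27.7 × 470/(207 + 470) = 19.2 V.
With the supply zeroed, R_s and R_g appear in parallel from the tap: R_th = R_s‖R_g = (207 × 470)/677.0 = 144 Ω.

V_th = 19.2 V, R_th = 144 Ω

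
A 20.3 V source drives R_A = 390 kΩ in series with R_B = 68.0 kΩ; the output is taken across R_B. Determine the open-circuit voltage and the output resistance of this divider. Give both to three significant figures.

V_th is the open-circuit tap voltage: 20.3 × 68.0/(390 + 68.0) = 3.01 V.
With the supply zeroed, R_A and R_B appear in parallel from the tap: R_th = R_A‖R_B = (390 × 68.0)/458.0 = 57.9 kΩ.

V_th = 3.01 V, R_th = 57.9 kΩ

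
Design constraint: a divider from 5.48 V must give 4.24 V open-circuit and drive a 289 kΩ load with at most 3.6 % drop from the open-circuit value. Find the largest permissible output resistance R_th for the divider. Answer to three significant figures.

R_th ≤ 10.8 kΩ

Loading drop = R_th/(R_th + R_L) ≤ 0.0360, so R_th ≤ R_L · ε/(1−ε) = 289 kΩ × 0.0360/0.9640 = 10.8 kΩ.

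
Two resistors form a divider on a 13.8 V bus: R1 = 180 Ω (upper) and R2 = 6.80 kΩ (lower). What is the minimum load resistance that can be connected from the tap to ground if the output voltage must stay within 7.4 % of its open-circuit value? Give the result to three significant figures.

R_L(min) ≈ 2.19 kΩ

Output resistance R_th = R1‖R2 = (180 × 6800)/6980 = 175.4 Ω.
The fractional drop is R_th/(R_th + R_L); requiring this ≤ 0.0740 gives R_L ≥ R_th(1/0.0740 − 1) = 175.4 × 12.51 = 2.19 kΩ.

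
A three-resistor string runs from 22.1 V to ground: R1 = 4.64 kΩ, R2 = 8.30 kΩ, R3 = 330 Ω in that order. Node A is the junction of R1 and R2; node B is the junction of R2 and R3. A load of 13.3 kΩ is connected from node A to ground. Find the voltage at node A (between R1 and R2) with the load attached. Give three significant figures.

Below node A the series string R2+R3 = 8630 Ω sits in parallel with the 13300 Ω load: 5234 Ω.
V_A = 22.1 × 5234/(4640 + 5234) = 11.7 V.

V ≈ 11.7 V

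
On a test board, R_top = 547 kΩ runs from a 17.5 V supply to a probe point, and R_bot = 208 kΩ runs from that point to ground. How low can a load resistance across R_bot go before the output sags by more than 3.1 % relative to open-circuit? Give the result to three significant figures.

R_L(min) ≈ 4.71 MΩ

Output resistance R_th = R_top‖R_bot = (547 × 208)/755.0 = 150.7 kΩ.
The fractional drop is R_th/(R_th + R_L); requiring this ≤ 0.0310 gives R_L ≥ R_th(1/0.0310 − 1) = 150.7 × 31.26 = 4.71 MΩ.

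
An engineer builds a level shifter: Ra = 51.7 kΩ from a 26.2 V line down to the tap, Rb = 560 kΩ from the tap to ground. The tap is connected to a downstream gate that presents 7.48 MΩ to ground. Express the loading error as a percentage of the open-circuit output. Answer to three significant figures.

The divider's output (Thévenin) resistance is Ra‖Rb = 47.33 kΩ.
Fractional drop under load = R_th/(R_th + R_L) = 47.33 / (47.33 + 7480) = 0.006288.
So the output falls by 0.629 %.

0.629 %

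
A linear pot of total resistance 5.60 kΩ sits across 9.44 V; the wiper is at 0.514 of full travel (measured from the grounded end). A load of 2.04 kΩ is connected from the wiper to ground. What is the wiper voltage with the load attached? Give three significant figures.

V ≈ 2.88 V

The wiper splits the pot into (1−α)R = 2.722 kΩ above and αR = 2.878 kΩ below.
Lower section ‖ load = 1.194 kΩ.
V_wiper = 9.44 × 1.194/(2.722 + 1.194) = 2.88 V.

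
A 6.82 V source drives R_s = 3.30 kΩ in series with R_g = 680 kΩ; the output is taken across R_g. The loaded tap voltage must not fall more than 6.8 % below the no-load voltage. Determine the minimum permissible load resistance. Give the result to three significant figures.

Output resistance R_th = R_s‖R_g = (3.30 × 680)/683.3 = 3.284 kΩ.
The fractional drop is R_th/(R_th + R_L); requiring this ≤ 0.0680 gives R_L ≥ R_th(1/0.0680 − 1) = 3.284 × 13.71 = 45.0 kΩ.

R_L(min) ≈ 45.0 kΩ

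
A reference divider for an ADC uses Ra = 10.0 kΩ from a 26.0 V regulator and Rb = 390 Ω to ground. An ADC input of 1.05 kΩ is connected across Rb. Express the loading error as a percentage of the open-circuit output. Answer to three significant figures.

26.3 %

The divider's output (Thévenin) resistance is Ra‖Rb = 375.4 Ω.
Fractional drop under load = R_th/(R_th + R_L) = 375.4 / (375.4 + 1050) = 0.2633.
So the output falls by 26.3 %.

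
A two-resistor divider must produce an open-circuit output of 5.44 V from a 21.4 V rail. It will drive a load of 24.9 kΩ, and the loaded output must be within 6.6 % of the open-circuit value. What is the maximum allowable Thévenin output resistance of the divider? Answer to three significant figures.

Loading drop = R_th/(R_th + R_L) ≤ 0.0660, so R_th ≤ R_L · ε/(1−ε) = 24.9 kΩ × 0.0660/0.9340 = 1.76 kΩ.
(Any R1, R2 with R2/(R1+R2) = 0.254 and R1‖R2 ≤ 1.76 kΩ will meet the spec.)

R_th ≤ 1.76 kΩ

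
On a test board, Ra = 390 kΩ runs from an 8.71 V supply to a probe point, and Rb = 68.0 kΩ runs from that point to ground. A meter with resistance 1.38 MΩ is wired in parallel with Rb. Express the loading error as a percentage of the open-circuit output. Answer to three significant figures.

The divider's output (Thévenin) resistance is Ra‖Rb = 57.90 kΩ.
Fractional drop under load = R_th/(R_th + R_L) = 57.90 / (57.90 + 1380) = 0.04027.
So the output falls by 4.03 %.

4.03 %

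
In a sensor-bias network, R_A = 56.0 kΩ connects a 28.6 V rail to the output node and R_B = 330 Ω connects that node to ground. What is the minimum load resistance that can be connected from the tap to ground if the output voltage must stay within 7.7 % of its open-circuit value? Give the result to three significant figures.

R_L(min) ≈ 3.93 kΩ

Output resistance R_th = R_A‖R_B = (56000 × 330)/56330 = 328.1 Ω.
The fractional drop is R_th/(R_th + R_L); requiring this ≤ 0.0770 gives R_L ≥ R_th(1/0.0770 − 1) = 328.1 × 11.99 = 3.93 kΩ.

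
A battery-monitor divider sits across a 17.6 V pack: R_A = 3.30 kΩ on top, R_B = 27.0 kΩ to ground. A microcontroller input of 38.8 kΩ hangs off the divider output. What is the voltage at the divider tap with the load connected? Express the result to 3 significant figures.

V_out ≈ 14.6 V

The load sits in parallel with R_B: R_B‖R_L = (27.0 × 38.8) / (27.0 + 38.8) = 15.92 kΩ.
V_out = 17.6 × 15.92 / (3.30 + 15.92) = 17.6 × 15.92/19.22 = 14.6 V.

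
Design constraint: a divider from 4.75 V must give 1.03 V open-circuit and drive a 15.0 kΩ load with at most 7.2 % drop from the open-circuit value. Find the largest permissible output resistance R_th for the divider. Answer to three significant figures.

Loading drop = R_th/(R_th + R_L) ≤ 0.0720, so R_th ≤ R_L · ε/(1−ε) = 15.0 kΩ × 0.0720/0.9280 = 1.16 kΩ.
(Any R1, R2 with R2/(R1+R2) = 0.217 and R1‖R2 ≤ 1.16 kΩ will meet the spec.)

R_th ≤ 1.16 kΩ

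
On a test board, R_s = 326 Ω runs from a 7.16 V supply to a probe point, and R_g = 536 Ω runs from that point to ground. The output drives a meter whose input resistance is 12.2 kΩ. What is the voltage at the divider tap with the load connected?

The load sits in parallel with R_g: R_g‖R_L = (536 × 12200) / (536 + 12200) = 513.4 Ω.
V_out = 7.16 × 513.4 / (326 + 513.4) = 7.16 × 513.4/839.4 = 4.38 V.

V_out ≈ 4.38 V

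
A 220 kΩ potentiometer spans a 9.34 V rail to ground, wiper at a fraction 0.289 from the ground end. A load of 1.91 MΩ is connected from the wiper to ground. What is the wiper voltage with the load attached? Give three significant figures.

V ≈ 2.64 V

The wiper splits the pot into (1−α)R = 156.4 kΩ above and αR = 63.58 kΩ below.
Lower section ‖ load = 61.53 kΩ.
V_wiper = 9.34 × 61.53/(156.4 + 61.53) = 2.64 V.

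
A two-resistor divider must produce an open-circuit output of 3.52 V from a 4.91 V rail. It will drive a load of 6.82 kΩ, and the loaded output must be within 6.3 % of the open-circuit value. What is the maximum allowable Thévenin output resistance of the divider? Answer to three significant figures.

R_th ≤ 459 Ω

Loading drop = R_th/(R_th + R_L) ≤ 0.0630, so R_th ≤ R_L · ε/(1−ε) = 6.82 kΩ × 0.0630/0.9370 = 459 Ω.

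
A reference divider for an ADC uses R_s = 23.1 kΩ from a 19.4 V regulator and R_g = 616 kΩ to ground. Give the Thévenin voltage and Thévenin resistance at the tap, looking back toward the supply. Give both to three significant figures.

V_th is the open-circuit tap voltage: 19.4 × 616/(23.1 + 616) = 18.7 V.
With the supply zeroed, R_s and R_g appear in parallel from the tap: R_th = R_s‖R_g = (23.1 × 616)/639.1 = 22.3 kΩ.

V_th = 18.7 V, R_th = 22.3 kΩ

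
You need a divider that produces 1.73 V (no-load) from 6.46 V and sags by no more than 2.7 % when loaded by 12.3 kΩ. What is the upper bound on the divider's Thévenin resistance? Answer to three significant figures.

R_th ≤ 341 Ω

Loading drop = R_th/(R_th + R_L) ≤ 0.0270, so R_th ≤ R_L · ε/(1−ε) = 12.3 kΩ × 0.0270/0.9730 = 341 Ω.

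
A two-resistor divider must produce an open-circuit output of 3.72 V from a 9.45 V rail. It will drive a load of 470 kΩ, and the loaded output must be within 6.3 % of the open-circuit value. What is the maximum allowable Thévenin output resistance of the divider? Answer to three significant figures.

R_th ≤ 31.6 kΩ

Loading drop = R_th/(R_th + R_L) ≤ 0.0630, so R_th ≤ R_L · ε/(1−ε) = 470 kΩ × 0.0630/0.9370 = 31.6 kΩ.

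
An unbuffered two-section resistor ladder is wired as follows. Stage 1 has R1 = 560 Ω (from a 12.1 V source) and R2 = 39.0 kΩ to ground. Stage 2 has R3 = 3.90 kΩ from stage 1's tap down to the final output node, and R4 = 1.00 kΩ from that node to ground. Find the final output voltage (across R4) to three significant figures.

Stage 2 presents R3+R4 = 4900 Ω as a load on stage 1's tap.
Stage 1's lower leg becomes R2‖(R3+R4) = 4353 Ω, so V_mid = 12.1 × 4353/4913 = 10.72 V.
Stage 2 is itself unloaded: V_out = V_mid × R4/(R3+R4) = 10.72 × 1000/4900 = 2.19 V.

V_out ≈ 2.19 V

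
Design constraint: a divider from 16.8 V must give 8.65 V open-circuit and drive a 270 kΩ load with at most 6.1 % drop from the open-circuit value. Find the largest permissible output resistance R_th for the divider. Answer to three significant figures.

Loading drop = R_th/(R_th + R_L) ≤ 0.0610, so R_th ≤ R_L · ε/(1−ε) = 270 kΩ × 0.0610/0.9390 = 17.5 kΩ.
(Any R1, R2 with R2/(R1+R2) = 0.515 and R1‖R2 ≤ 17.5 kΩ will meet the spec.)

R_th ≤ 17.5 kΩ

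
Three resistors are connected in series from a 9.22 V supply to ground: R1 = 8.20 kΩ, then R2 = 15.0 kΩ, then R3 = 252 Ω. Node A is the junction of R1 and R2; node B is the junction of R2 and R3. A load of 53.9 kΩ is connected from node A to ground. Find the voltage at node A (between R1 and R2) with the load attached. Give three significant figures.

V ≈ 5.46 V

Below node A the series string R2+R3 = 15250 Ω sits in parallel with the 53900 Ω load: 11890 Ω.
V_A = 9.22 × 11890/(8200 + 11890) = 5.46 V.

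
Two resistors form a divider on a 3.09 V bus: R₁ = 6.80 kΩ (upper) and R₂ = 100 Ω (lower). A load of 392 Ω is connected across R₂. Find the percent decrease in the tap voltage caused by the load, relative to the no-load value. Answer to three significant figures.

Unloaded V = 3.09 × 100/6900 = 0.04478 V.
Loaded: R₂‖R_L = 79.67 Ω, giving V = 3.09 × 79.67/6880 = 0.03579 V.
Drop = (0.04478 − 0.03579) / 0.04478 = 20.1 %.

20.1 %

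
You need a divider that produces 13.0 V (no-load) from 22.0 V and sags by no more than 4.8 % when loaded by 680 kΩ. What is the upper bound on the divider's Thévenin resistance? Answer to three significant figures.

R_th ≤ 34.3 kΩ

Loading drop = R_th/(R_th + R_L) ≤ 0.0480, so R_th ≤ R_L · ε/(1−ε) = 680 kΩ × 0.0480/0.9520 = 34.3 kΩ.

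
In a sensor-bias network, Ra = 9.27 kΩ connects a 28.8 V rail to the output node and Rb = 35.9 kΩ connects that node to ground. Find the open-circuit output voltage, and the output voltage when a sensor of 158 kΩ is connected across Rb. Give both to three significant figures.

Unloaded: 22.9 V; loaded: 21.9 V

Open-circuit: V = 28.8 × 35.9/(9.27 + 35.9) = 22.9 V.
With the load, Rb becomes Rb‖R_L = 29.25 kΩ, so V = 28.8 × 29.25/38.52 = 21.9 V.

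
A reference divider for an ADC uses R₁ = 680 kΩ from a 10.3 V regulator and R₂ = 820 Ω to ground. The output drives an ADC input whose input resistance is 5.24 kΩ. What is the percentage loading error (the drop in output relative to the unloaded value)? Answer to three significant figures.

13.5 %

Unloaded V = 10.3 × 820/680800 = 0.012406 V.
Loaded: R₂‖R_L = 709.0 Ω, giving V = 10.3 × 709.0/680700 = 0.010729 V.
Drop = (0.012406 − 0.010729) / 0.012406 = 13.5 %.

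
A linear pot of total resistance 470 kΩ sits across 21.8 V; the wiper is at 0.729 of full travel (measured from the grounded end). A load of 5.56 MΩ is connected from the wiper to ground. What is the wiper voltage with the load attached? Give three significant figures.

The wiper splits the pot into (1−α)R = 127.4 kΩ above and αR = 342.6 kΩ below.
Lower section ‖ load = 322.7 kΩ.
V_wiper = 21.8 × 322.7/(127.4 + 322.7) = 15.6 V.

V ≈ 15.6 V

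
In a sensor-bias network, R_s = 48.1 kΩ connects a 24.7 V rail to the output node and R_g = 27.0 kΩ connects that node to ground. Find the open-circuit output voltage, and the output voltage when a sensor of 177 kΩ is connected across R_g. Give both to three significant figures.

Open-circuit: V = 24.7 × 27.0/(48.1 + 27.0) = 8.88 V.
With the load, R_g becomes R_g‖R_L = 23.43 kΩ, so V = 24.7 × 23.43/71.53 = 8.09 V.

Unloaded: 8.88 V; loaded: 8.09 V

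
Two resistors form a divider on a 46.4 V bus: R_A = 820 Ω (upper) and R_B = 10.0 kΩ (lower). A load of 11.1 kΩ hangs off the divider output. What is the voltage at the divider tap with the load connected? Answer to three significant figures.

The load sits in parallel with R_B: R_B‖R_L = (10000 × 11100) / (10000 + 11100) = 5261 Ω.
V_out = 46.4 × 5261 / (820 + 5261) = 46.4 × 5261/6081 = 40.1 V.
(Unloaded it would have been 42.9 V.)

V_out ≈ 40.1 V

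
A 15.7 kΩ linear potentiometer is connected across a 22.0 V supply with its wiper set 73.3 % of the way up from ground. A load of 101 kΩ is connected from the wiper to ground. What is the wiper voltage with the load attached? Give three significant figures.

The wiper splits the pot into (1−α)R = 4.192 kΩ above and αR = 11.51 kΩ below.
Lower section ‖ load = 10.33 kΩ.
V_wiper = 22.0 × 10.33/(4.192 + 10.33) = 15.6 V.

V ≈ 15.6 V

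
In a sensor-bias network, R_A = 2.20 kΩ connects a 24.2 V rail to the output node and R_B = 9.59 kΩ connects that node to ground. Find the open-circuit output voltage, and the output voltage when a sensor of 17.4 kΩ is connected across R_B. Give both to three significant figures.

Open-circuit: V = 24.2 × 9.59/(2.20 + 9.59) = 19.7 V.
With the load, R_B becomes R_B‖R_L = 6.183 kΩ, so V = 24.2 × 6.183/8.383 = 17.8 V.

Unloaded: 19.7 V; loaded: 17.8 V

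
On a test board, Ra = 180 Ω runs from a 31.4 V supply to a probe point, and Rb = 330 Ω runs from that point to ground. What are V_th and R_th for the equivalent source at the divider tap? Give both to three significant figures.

V_th is the open-circuit tap voltage: 31.4 × 330/(180 + 330) = 20.3 V.
With the supply zeroed, Ra and Rb appear in parallel from the tap: R_th = Ra‖Rb = (180 × 330)/510.0 = 116 Ω.

V_th = 20.3 V, R_th = 116 Ω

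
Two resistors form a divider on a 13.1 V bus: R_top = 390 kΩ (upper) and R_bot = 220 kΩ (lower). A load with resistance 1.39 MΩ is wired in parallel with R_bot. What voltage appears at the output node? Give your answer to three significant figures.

V_out ≈ 4.29 V

The load sits in parallel with R_bot: R_bot‖R_L = (220 × 1390) / (220 + 1390) = 189.9 kΩ.
V_out = 13.1 × 189.9 / (390 + 189.9) = 13.1 × 189.9/579.9 = 4.29 V.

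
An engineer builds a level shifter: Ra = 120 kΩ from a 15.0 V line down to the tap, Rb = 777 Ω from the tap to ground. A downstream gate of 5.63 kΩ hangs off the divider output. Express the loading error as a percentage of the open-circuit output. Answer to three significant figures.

The divider's output (Thévenin) resistance is Ra‖Rb = 772.0 Ω.
Fractional drop under load = R_th/(R_th + R_L) = 772.0 / (772.0 + 5630) = 0.1206.
So the output falls by 12.1 %.

12.1 %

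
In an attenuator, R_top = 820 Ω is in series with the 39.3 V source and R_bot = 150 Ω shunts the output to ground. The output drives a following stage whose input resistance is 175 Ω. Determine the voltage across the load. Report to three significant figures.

V_out ≈ 3.52 V

The load sits in parallel with R_bot: R_bot‖R_L = (150 × 175) / (150 + 175) = 80.77 Ω.
V_out = 39.3 × 80.77 / (820 + 80.77) = 39.3 × 80.77/900.8 = 3.52 V.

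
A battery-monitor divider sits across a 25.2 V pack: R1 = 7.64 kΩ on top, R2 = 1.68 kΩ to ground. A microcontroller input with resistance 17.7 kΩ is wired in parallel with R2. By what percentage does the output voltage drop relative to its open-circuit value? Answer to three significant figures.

7.22 %

The divider's output (Thévenin) resistance is R1‖R2 = 1.377 kΩ.
Fractional drop under load = R_th/(R_th + R_L) = 1.377 / (1.377 + 17.7) = 0.07219.
So the output falls by 7.22 %.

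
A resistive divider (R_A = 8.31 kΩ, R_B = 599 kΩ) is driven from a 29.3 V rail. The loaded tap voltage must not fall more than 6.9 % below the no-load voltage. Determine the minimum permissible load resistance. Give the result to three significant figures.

R_L(min) ≈ 111 kΩ

Output resistance R_th = R_A‖R_B = (8.31 × 599)/607.3 = 8.196 kΩ.
The fractional drop is R_th/(R_th + R_L); requiring this ≤ 0.0690 gives R_L ≥ R_th(1/0.0690 − 1) = 8.196 × 13.49 = 111 kΩ.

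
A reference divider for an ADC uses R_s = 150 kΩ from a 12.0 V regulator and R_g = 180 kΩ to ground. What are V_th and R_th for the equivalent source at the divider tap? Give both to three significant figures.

V_th = 6.55 V, R_th = 81.8 kΩ

V_th is the open-circuit tap voltage: 12.0 × 180/(150 + 180) = 6.55 V.
With the supply zeroed, R_s and R_g appear in parallel from the tap: R_th = R_s‖R_g = (150 × 180)/330.0 = 81.8 kΩ.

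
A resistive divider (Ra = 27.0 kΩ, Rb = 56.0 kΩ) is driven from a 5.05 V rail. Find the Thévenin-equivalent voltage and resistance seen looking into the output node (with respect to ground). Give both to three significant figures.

V_th = 3.41 V, R_th = 18.2 kΩ

V_th is the open-circuit tap voltage: 5.05 × 56.0/(27.0 + 56.0) = 3.41 V.
With the supply zeroed, Ra and Rb appear in parallel from the tap: R_th = Ra‖Rb = (27.0 × 56.0)/83.00 = 18.2 kΩ.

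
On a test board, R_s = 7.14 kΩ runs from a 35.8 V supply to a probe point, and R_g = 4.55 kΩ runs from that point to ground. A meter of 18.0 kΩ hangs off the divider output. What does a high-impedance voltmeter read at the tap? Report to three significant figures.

The load sits in parallel with R_g: R_g‖R_L = (4.55 × 18.0) / (4.55 + 18.0) = 3.632 kΩ.
V_out = 35.8 × 3.632 / (7.14 + 3.632) = 35.8 × 3.632/10.77 = 12.1 V.
(Unloaded it would have been 13.9 V.)

V_out ≈ 12.1 V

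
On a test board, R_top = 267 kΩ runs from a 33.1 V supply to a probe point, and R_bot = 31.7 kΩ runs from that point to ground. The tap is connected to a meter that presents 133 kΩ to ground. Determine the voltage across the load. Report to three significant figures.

V_out ≈ 2.90 V

The load sits in parallel with R_bot: R_bot‖R_L = (31.7 × 133) / (31.7 + 133) = 25.60 kΩ.
V_out = 33.1 × 25.60 / (267 + 25.60) = 33.1 × 25.60/292.6 = 2.90 V.
(Unloaded it would have been 3.51 V.)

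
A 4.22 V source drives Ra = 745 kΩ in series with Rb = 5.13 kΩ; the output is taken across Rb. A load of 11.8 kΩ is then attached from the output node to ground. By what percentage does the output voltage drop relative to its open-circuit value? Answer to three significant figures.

30.2 %

Unloaded V = 4.22 × 5.13/750.1 = 0.02886 V.
Loaded: Rb‖R_L = 3.576 kΩ, giving V = 4.22 × 3.576/748.6 = 0.02016 V.
Drop = (0.02886 − 0.02016) / 0.02886 = 30.2 %.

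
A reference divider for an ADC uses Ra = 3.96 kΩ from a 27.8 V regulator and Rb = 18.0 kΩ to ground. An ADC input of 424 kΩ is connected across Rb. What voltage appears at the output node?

V_out ≈ 22.6 V

The load sits in parallel with Rb: Rb‖R_L = (18.0 × 424) / (18.0 + 424) = 17.27 kΩ.
V_out = 27.8 × 17.27 / (3.96 + 17.27) = 27.8 × 17.27/21.23 = 22.6 V.
(Unloaded it would have been 22.8 V.)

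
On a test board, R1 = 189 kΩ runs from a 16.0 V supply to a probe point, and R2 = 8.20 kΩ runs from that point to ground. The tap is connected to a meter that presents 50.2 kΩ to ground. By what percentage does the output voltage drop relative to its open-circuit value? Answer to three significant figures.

13.5 %

The divider's output (Thévenin) resistance is R1‖R2 = 7.859 kΩ.
Fractional drop under load = R_th/(R_th + R_L) = 7.859 / (7.859 + 50.2) = 0.1354.
So the output falls by 13.5 %.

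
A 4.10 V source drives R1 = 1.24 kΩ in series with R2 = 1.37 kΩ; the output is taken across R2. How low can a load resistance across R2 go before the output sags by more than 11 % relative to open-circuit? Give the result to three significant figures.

Output resistance R_th = R1‖R2 = (1240 × 1370)/2610 = 650.9 Ω.
The fractional drop is R_th/(R_th + R_L); requiring this ≤ 0.110 gives R_L ≥ R_th(1/0.110 − 1) = 650.9 × 8.091 = 5.27 kΩ.

R_L(min) ≈ 5.27 kΩ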